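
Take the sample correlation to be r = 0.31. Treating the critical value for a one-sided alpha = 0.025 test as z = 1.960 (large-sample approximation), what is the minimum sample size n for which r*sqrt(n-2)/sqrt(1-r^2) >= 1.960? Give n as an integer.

39

Need r·√(n−2)/√(1−r²) ≥ 1.960
√(n−2) ≥ 1.960·√(1−0.0961) / 0.31 = 1.960·0.950737 / 0.31 = 6.0111
n−2 ≥ 36.1333  ⇒  n ≥ 38.1333
Smallest integer n = 39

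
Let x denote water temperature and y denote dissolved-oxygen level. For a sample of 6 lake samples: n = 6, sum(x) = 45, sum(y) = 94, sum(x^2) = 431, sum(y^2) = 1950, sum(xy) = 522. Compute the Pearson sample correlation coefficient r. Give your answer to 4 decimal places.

-0.8662

S_xy = nΣxy − ΣxΣy = 6·522 − 45·94 = 3132 − 4230 = -1098
S_xx = nΣx² − (Σx)² = 6·431 − 45² = 2586 − 2025 = 561
S_yy = nΣy² − (Σy)² = 6·1950 − 94² = 11700 − 8836 = 2864
r = S_xy / √(S_xx·S_yy) = -1098 / √(561·2864) = -1098 / √1606704 = -1098 / 1267.5583 = -0.8662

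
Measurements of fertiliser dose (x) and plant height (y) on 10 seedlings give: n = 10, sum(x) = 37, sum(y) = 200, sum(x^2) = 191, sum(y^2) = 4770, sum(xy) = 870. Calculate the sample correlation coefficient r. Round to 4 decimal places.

0.6369

Numerator: nΣxy − (Σx)(Σy) = 10·870 − (37)(200) = 1300
Denominator: √[(nΣx²−(Σx)²)(nΣy²−(Σy)²)]
  nΣx²−(Σx)² = 10·191 − 1369 = 541;  nΣy²−(Σy)² = 10·4770 − 40000 = 7700
  √(541·7700) = √4165700 = 2041.0047
r = 1300 / 2041.0047 = 0.6369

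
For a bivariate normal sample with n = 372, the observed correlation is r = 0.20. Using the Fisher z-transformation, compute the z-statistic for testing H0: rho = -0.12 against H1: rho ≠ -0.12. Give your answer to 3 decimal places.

Fisher z: atanh(0.20) = 0.202733, atanh(-0.12) = -0.120581
z = (z_r − z_0)·√(n−3) = (0.202733 − (-0.120581))·√369 = 0.323314 · 19.209373 = 6.211

6.211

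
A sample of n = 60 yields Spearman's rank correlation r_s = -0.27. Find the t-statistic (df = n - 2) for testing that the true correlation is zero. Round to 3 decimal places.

1 − r_s² = 1 − 0.0729 = 0.9271;  √(1−r_s²) = 0.962860
√(n−2) = √58 = 7.615773
t = r_s·√(n−2)/√(1−r_s²) = -0.27 · 7.615773 / 0.962860 = -2.136

-2.136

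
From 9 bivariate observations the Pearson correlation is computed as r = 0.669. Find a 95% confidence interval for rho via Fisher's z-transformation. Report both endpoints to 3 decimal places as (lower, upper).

z_r = atanh(0.669) = 0.808931;  SE = 1/√(n−3) = 1/√6 = 0.408248
z-limits: 0.808931 ± 1.960·0.408248 = 0.808931 ± 0.800166 = [0.008765, 1.609097]
ρ-limits: (tanh 0.008765, tanh 1.609097) = (0.009, 0.923)

(0.009, 0.923)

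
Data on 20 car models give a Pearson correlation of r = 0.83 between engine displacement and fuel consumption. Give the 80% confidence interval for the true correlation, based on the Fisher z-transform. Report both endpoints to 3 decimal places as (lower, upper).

(0.705, 0.905)

Fisher z: z_r = atanh(r) = ½·ln((1+0.83)/(1−0.83)) = 1.188136
SE(z) = 1/√(n−3) = 1/√17 = 0.242536
80% ⇒ z* = 1.282; margin = 1.282·0.242536 = 0.310931
CI on z-scale: (0.877205, 1.499067)
Back-transform: tanh(0.877205) = 0.705016, tanh(1.499067) = 0.904980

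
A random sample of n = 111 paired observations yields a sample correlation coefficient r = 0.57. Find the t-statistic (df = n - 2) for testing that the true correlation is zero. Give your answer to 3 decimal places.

7.243

t = r·√(n−2) / √(1−r²) with r = 0.57, n = 111
  = 0.57·√109 / √(1 − 0.3249)
  = 0.57·10.440307 / 0.821645
  = 5.950975 / 0.821645 = 7.243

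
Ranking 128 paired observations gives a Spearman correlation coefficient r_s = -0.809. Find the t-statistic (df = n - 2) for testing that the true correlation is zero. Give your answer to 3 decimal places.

t = r_s·√(n−2) / √(1−r_s²) with r_s = -0.809, n = 128
  = -0.809·√126 / √(1 − 0.654481)
  = -0.809·11.224972 / 0.587809
  = -9.081002 / 0.587809 = -15.449

-15.449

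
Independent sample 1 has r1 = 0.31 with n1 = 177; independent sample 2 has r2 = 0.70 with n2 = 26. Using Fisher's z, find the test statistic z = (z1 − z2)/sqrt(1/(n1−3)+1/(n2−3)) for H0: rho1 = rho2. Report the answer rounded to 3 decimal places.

-2.464

z1 = atanh(0.31) = 0.320545,  z2 = atanh(0.70) = 0.867301
SE = √(1/(n1−3) + 1/(n2−3)) = √(1/174 + 1/23) = √(0.0057471 + 0.0434783) = √0.0492254 = 0.221868
z = (z1 − z2)/SE = (0.320545 − 0.867301) / 0.221868 = -0.546756 / 0.221868 = -2.464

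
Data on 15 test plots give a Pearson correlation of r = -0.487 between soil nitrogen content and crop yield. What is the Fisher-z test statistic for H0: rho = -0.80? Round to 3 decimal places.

1.962

Fisher z: atanh(-0.487) = -0.532120, atanh(-0.80) = -1.098612
z = (z_r − z_0)·√(n−3) = (-0.532120 − (-1.098612))·√12 = 0.566492 · 3.464102 = 1.962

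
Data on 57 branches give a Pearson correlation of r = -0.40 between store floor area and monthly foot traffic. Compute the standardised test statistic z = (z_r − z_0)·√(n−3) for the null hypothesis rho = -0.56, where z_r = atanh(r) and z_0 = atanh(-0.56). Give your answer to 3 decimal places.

z_r = atanh(-0.40) = -0.423649,  z_0 = atanh(-0.56) = -0.632833
SE = 1/√(n−3) = 1/√54 = 0.136083
z = (z_r − z_0)/SE = (-0.423649 − (-0.632833)) / 0.136083 = 0.209184 / 0.136083 = 1.537

1.537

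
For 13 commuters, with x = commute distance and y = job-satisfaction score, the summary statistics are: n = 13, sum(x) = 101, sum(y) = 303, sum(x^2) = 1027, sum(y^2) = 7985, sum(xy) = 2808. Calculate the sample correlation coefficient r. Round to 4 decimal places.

S_xy = nΣxy − ΣxΣy = 13·2808 − 101·303 = 36504 − 30603 = 5901
S_xx = nΣx² − (Σx)² = 13·1027 − 101² = 13351 − 10201 = 3150
S_yy = nΣy² − (Σy)² = 13·7985 − 303² = 103805 − 91809 = 11996
r = S_xy / √(S_xx·S_yy) = 5901 / √(3150·11996) = 5901 / √37787400 = 5901 / 6147.1457 = 0.9600

0.9600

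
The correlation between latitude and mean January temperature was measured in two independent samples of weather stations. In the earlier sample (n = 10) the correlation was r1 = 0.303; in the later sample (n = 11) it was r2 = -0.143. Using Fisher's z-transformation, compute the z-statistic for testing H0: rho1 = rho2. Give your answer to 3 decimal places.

Fisher z-transforms: z1 = atanh(0.303) = 0.312820, z2 = atanh(-0.143) = -0.143987; difference d = 0.456807
Var(d) = 1/7 + 1/8 = 0.1428571 + 0.1250000 = 0.2678571
z = d/√Var(d) = 0.456807 / √0.2678571 = 0.456807 / 0.517549 = 0.883

0.883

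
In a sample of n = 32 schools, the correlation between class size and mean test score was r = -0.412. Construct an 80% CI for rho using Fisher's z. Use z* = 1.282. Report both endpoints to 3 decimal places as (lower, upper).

(-0.589, -0.197)

z_r = atanh(-0.412) = -0.438018;  SE = 1/√(n−3) = 1/√29 = 0.185695
z-limits: -0.438018 ± 1.282·0.185695 = -0.438018 ± 0.238061 = [-0.676079, -0.199957]
ρ-limits: (tanh -0.676079, tanh -0.199957) = (-0.589, -0.197)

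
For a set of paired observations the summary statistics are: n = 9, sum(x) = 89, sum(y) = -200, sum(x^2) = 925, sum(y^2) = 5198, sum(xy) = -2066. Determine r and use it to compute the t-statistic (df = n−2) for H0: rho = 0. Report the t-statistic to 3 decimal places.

Numerator: nΣxy − (Σx)(Σy) = 9·(-2066) − (89)(-200) = -794
Denominator: √[(nΣx²−(Σx)²)(nΣy²−(Σy)²)]
  nΣx²−(Σx)² = 9·925 − 7921 = 404;  nΣy²−(Σy)² = 9·5198 − 40000 = 6782
  √(404·6782) = √2739928 = 1655.2728
r = -794 / 1655.2728 = -0.4797
t = r·√(n−2)/√(1−r²) = -0.4797·√7 / √(1−0.230112) = -1.269167 / 0.877433 = -1.446

-1.446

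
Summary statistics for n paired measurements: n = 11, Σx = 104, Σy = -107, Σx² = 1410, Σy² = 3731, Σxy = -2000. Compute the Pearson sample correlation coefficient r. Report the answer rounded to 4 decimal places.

-0.9225

S_xy = nΣxy − ΣxΣy = 11·(-2000) − 104·(-107) = -22000 − (-11128) = -10872
S_xx = nΣx² − (Σx)² = 11·1410 − 104² = 15510 − 10816 = 4694
S_yy = nΣy² − (Σy)² = 11·3731 − (-107)² = 41041 − 11449 = 29592
r = S_xy / √(S_xx·S_yy) = -10872 / √(4694·29592) = -10872 / √138904848 = -10872 / 11785.7901 = -0.9225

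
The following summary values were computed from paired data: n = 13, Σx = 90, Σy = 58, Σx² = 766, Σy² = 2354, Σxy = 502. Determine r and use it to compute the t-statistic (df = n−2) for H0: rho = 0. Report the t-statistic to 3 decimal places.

0.619

S_xy = nΣxy − ΣxΣy = 13·502 − 90·58 = 6526 − 5220 = 1306
S_xx = nΣx² − (Σx)² = 13·766 − 90² = 9958 − 8100 = 1858
S_yy = nΣy² − (Σy)² = 13·2354 − 58² = 30602 − 3364 = 27238
r = S_xy / √(S_xx·S_yy) = 1306 / √(1858·27238) = 1306 / √50608204 = 1306 / 7113.9443 = 0.1836
t = r·√(n−2)/√(1−r²) = 0.1836·√11 / √(1−0.033709) = 0.608932 / 0.983001 = 0.619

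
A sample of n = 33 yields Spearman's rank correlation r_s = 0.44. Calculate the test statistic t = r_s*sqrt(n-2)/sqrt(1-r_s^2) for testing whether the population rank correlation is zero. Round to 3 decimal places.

2.728

1 − r_s² = 1 − 0.1936 = 0.8064;  √(1−r_s²) = 0.897998
√(n−2) = √31 = 5.567764
t = r_s·√(n−2)/√(1−r_s²) = 0.44 · 5.567764 / 0.897998 = 2.728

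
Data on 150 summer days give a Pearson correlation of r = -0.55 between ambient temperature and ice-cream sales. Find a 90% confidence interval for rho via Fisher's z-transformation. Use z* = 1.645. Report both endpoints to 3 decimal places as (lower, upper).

z_r = atanh(-0.55) = -0.618381;  SE = 1/√(n−3) = 1/√147 = 0.082479
z-limits: -0.618381 ± 1.645·0.082479 = -0.618381 ± 0.135678 = [-0.754059, -0.482703]
ρ-limits: (tanh -0.754059, tanh -0.482703) = (-0.638, -0.448)

(-0.638, -0.448)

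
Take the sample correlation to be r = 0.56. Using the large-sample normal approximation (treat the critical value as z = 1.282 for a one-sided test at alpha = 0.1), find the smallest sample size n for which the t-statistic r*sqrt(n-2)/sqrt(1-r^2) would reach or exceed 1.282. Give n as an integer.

r√(n−2)/√(1−r²) ≥ 1.282  ⇔  n−2 ≥ (1.282)²·(1−r²)/r²
(1−r²)/r² = (1−0.3136)/0.3136 = 2.1888
n ≥ 2 + 1.643524·2.1888 = 2 + 3.5973 = 5.5973
⌈5.5973⌉ = 6

6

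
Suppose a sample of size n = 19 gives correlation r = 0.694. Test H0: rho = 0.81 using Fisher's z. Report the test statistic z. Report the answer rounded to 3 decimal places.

Fisher z: atanh(0.694) = 0.855631, atanh(0.81) = 1.127029
z = (z_r − z_0)·√(n−3) = (0.855631 − 1.127029)·√16 = -0.271398 · 4.000000 = -1.086

-1.086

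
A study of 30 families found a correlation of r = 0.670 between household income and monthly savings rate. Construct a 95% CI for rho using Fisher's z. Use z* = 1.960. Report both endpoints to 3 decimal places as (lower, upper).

z_r = atanh(0.670) = 0.810743;  SE = 1/√(n−3) = 1/√27 = 0.192450
z-limits: 0.810743 ± 1.960·0.192450 = 0.810743 ± 0.377202 = [0.433541, 1.187945]
ρ-limits: (tanh 0.433541, tanh 1.187945) = (0.408, 0.830)

(0.408, 0.830)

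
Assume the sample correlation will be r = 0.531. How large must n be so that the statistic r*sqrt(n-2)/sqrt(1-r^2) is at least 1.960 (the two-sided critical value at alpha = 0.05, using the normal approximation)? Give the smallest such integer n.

12

r√(n−2)/√(1−r²) ≥ 1.960  ⇔  n−2 ≥ (1.960)²·(1−r²)/r²
(1−r²)/r² = (1−0.281961)/0.281961 = 2.5466
n ≥ 2 + 3.8416·2.5466 = 2 + 9.7830 = 11.7830
⌈11.7830⌉ = 12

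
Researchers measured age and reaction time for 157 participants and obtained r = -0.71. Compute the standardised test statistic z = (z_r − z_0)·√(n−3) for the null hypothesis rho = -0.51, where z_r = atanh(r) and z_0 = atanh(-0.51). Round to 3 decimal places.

-4.026

z_r = atanh(-0.71) = -0.887184,  z_0 = atanh(-0.51) = -0.562730
SE = 1/√(n−3) = 1/√154 = 0.080582
z = (z_r − z_0)/SE = (-0.887184 − (-0.562730)) / 0.080582 = -0.324454 / 0.080582 = -4.026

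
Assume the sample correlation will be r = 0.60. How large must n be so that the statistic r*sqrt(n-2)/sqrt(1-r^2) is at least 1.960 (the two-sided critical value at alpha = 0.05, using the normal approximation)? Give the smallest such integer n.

Need r·√(n−2)/√(1−r²) ≥ 1.960
√(n−2) ≥ 1.960·√(1−0.3600) / 0.60 = 1.960·0.800000 / 0.60 = 2.6133
n−2 ≥ 6.8293  ⇒  n ≥ 8.8293
Smallest integer n = 9

9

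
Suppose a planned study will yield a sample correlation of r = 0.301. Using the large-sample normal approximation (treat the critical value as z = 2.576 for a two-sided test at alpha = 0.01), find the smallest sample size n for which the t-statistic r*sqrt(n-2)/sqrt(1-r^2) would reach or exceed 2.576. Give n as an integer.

69

r√(n−2)/√(1−r²) ≥ 2.576  ⇔  n−2 ≥ (2.576)²·(1−r²)/r²
(1−r²)/r² = (1−0.090601)/0.090601 = 10.0374
n ≥ 2 + 6.635776·10.0374 = 2 + 66.6059 = 68.6059
⌈68.6059⌉ = 69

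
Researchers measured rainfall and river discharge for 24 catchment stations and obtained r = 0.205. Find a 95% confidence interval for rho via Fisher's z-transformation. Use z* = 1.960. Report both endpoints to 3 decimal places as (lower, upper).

(-0.216, 0.562)

z_r = atanh(0.205) = 0.207946;  SE = 1/√(n−3) = 1/√21 = 0.218218
z-limits: 0.207946 ± 1.960·0.218218 = 0.207946 ± 0.427707 = [-0.219761, 0.635653]
ρ-limits: (tanh -0.219761, tanh 0.635653) = (-0.216, 0.562)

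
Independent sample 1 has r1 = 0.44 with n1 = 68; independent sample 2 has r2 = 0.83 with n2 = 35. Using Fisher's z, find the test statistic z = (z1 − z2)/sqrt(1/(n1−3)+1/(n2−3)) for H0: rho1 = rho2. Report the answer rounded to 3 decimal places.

z1 = atanh(0.44) = 0.472231,  z2 = atanh(0.83) = 1.188136
SE = √(1/(n1−3) + 1/(n2−3)) = √(1/65 + 1/32) = √(0.0153846 + 0.0312500) = √0.0466346 = 0.215950
z = (z1 − z2)/SE = (0.472231 − 1.188136) / 0.215950 = -0.715905 / 0.215950 = -3.315

-3.315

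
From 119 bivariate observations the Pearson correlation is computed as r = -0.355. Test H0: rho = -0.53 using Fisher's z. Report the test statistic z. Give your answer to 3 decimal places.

2.359

Fisher z: atanh(-0.355) = -0.371153, atanh(-0.53) = -0.590145
z = (z_r − z_0)·√(n−3) = (-0.371153 − (-0.590145))·√116 = 0.218992 · 10.770330 = 2.359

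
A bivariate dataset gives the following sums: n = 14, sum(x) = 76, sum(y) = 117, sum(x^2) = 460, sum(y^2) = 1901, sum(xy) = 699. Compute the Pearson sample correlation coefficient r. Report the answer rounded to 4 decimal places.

S_xy = nΣxy − ΣxΣy = 14·699 − 76·117 = 9786 − 8892 = 894
S_xx = nΣx² − (Σx)² = 14·460 − 76² = 6440 − 5776 = 664
S_yy = nΣy² − (Σy)² = 14·1901 − 117² = 26614 − 13689 = 12925
r = S_xy / √(S_xx·S_yy) = 894 / √(664·12925) = 894 / √8582200 = 894 / 2929.5392 = 0.3052

0.3052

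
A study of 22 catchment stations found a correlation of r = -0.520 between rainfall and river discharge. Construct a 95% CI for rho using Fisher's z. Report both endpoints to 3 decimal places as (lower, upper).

(-0.772, -0.126)

Fisher z: z_r = atanh(r) = ½·ln((1+(-0.520))/(1−(-0.520))) = -0.576340
SE(z) = 1/√(n−3) = 1/√19 = 0.229416
95% ⇒ z* = 1.960; margin = 1.960·0.229416 = 0.449655
CI on z-scale: (-1.025995, -0.126685)
Back-transform: tanh(-1.025995) = -0.772297, tanh(-0.126685) = -0.126012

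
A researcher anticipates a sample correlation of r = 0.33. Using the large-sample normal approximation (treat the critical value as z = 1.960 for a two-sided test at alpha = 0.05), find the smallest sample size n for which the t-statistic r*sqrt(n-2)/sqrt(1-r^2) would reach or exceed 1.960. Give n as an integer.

r√(n−2)/√(1−r²) ≥ 1.960  ⇔  n−2 ≥ (1.960)²·(1−r²)/r²
(1−r²)/r² = (1−0.1089)/0.1089 = 8.1827
n ≥ 2 + 3.8416·8.1827 = 2 + 31.4347 = 33.4347
⌈33.4347⌉ = 34

34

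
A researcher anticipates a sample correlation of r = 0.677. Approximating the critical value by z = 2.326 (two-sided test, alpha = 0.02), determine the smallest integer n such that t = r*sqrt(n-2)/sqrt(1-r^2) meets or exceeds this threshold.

9

r√(n−2)/√(1−r²) ≥ 2.326  ⇔  n−2 ≥ (2.326)²·(1−r²)/r²
(1−r²)/r² = (1−0.458329)/0.458329 = 1.1818
n ≥ 2 + 5.410276·1.1818 = 2 + 6.3939 = 8.3939
⌈8.3939⌉ = 9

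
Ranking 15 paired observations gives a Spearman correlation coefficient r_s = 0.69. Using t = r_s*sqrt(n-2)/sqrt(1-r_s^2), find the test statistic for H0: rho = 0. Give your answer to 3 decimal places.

t = r_s·√(n−2) / √(1−r_s²) with r_s = 0.69, n = 15
  = 0.69·√13 / √(1 − 0.4761)
  = 0.69·3.605551 / 0.723809
  = 2.487830 / 0.723809 = 3.437

3.437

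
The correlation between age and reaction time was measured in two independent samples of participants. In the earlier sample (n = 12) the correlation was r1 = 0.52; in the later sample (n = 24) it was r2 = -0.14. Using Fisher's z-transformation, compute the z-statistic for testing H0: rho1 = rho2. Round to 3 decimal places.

1.800

z1 = atanh(0.52) = 0.576340,  z2 = atanh(-0.14) = -0.140926
SE = √(1/(n1−3) + 1/(n2−3)) = √(1/9 + 1/21) = √(0.1111111 + 0.0476190) = √0.1587301 = 0.398409
z = (z1 − z2)/SE = (0.576340 − (-0.140926)) / 0.398409 = 0.717266 / 0.398409 = 1.800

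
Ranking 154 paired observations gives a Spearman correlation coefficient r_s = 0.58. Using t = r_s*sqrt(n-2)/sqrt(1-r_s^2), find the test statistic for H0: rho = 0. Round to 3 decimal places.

1 − r_s² = 1 − 0.3364 = 0.6636;  √(1−r_s²) = 0.814616
√(n−2) = √152 = 12.328828
t = r_s·√(n−2)/√(1−r_s²) = 0.58 · 12.328828 / 0.814616 = 8.778

8.778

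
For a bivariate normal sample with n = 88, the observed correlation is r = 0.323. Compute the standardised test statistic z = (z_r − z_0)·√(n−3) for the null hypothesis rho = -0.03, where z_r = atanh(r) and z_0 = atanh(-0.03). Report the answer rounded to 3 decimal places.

3.365

Fisher z: atanh(0.323) = 0.334993, atanh(-0.03) = -0.030009
z = (z_r − z_0)·√(n−3) = (0.334993 − (-0.030009))·√85 = 0.365002 · 9.219544 = 3.365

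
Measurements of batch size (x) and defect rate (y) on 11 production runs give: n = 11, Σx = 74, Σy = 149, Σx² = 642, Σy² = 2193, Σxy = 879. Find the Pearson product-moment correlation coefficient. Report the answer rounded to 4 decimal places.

S_xy = nΣxy − ΣxΣy = 11·879 − 74·149 = 9669 − 11026 = -1357
S_xx = nΣx² − (Σx)² = 11·642 − 74² = 7062 − 5476 = 1586
S_yy = nΣy² − (Σy)² = 11·2193 − 149² = 24123 − 22201 = 1922
r = S_xy / √(S_xx·S_yy) = -1357 / √(1586·1922) = -1357 / √3048292 = -1357 / 1745.9359 = -0.7772

-0.7772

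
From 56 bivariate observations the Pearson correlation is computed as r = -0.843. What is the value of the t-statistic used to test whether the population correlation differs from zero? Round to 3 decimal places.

1 − r² = 1 − 0.710649 = 0.289351;  √(1−r²) = 0.537914
√(n−2) = √54 = 7.348469
t = r·√(n−2)/√(1−r²) = -0.843 · 7.348469 / 0.537914 = -11.516

-11.516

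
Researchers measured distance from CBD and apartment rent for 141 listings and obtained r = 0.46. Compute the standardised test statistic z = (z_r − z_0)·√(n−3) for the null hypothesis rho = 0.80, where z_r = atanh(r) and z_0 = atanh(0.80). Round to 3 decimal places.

z_r = atanh(0.46) = 0.497311,  z_0 = atanh(0.80) = 1.098612
SE = 1/√(n−3) = 1/√138 = 0.085126
z = (z_r − z_0)/SE = (0.497311 − 1.098612) / 0.085126 = -0.601301 / 0.085126 = -7.064

-7.064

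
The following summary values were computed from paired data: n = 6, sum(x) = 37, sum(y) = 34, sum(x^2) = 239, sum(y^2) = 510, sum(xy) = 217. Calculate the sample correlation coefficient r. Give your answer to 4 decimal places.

0.1251

Numerator: nΣxy − (Σx)(Σy) = 6·217 − (37)(34) = 44
Denominator: √[(nΣx²−(Σx)²)(nΣy²−(Σy)²)]
  nΣx²−(Σx)² = 6·239 − 1369 = 65;  nΣy²−(Σy)² = 6·510 − 1156 = 1904
  √(65·1904) = √123760 = 351.7954
r = 44 / 351.7954 = 0.1251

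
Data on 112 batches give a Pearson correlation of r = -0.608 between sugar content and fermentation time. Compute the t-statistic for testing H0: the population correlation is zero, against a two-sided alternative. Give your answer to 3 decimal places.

-8.032

t = r·√(n−2) / √(1−r²) with r = -0.608, n = 112
  = -0.608·√110 / √(1 − 0.369664)
  = -0.608·10.488088 / 0.793937
  = -6.376758 / 0.793937 = -8.032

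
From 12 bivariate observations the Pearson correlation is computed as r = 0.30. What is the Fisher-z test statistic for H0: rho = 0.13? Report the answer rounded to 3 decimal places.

z_r = atanh(0.30) = 0.309520,  z_0 = atanh(0.13) = 0.130740
SE = 1/√(n−3) = 1/√9 = 0.333333
z = (z_r − z_0)/SE = (0.309520 − 0.130740) / 0.333333 = 0.178780 / 0.333333 = 0.536

0.536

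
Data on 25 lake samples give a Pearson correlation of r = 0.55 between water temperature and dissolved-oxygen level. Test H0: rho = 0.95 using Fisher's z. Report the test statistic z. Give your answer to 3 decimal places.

Fisher z: atanh(0.55) = 0.618381, atanh(0.95) = 1.831781
z = (z_r − z_0)·√(n−3) = (0.618381 − 1.831781)·√22 = -1.213400 · 4.690416 = -5.691

-5.691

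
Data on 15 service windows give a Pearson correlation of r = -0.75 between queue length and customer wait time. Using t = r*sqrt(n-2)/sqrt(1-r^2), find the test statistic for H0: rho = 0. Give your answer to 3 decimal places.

-4.088

1 − r² = 1 − 0.5625 = 0.4375;  √(1−r²) = 0.661438
√(n−2) = √13 = 3.605551
t = r·√(n−2)/√(1−r²) = -0.75 · 3.605551 / 0.661438 = -4.088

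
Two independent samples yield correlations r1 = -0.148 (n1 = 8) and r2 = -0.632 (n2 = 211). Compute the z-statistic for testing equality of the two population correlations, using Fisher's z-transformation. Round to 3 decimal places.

1.316

Fisher z-transforms: z1 = atanh(-0.148) = -0.149095, z2 = atanh(-0.632) = -0.744739; difference d = 0.595644
Var(d) = 1/5 + 1/208 = 0.2000000 + 0.0048077 = 0.2048077
z = d/√Var(d) = 0.595644 / √0.2048077 = 0.595644 / 0.452557 = 1.316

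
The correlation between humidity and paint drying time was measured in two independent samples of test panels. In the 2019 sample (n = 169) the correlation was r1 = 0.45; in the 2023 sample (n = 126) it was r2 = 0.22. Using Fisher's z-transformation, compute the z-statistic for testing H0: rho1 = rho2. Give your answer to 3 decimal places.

z1 = atanh(0.45) = 0.484700,  z2 = atanh(0.22) = 0.223656
SE = √(1/(n1−3) + 1/(n2−3)) = √(1/166 + 1/123) = √(0.0060241 + 0.0081301) = √0.0141542 = 0.118971
z = (z1 − z2)/SE = (0.484700 − 0.223656) / 0.118971 = 0.261044 / 0.118971 = 2.194

2.194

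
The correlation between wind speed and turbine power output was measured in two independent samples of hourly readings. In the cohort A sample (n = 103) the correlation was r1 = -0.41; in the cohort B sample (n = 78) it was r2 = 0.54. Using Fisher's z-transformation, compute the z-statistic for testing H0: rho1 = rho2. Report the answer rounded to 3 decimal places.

z1 = atanh(-0.41) = -0.435611,  z2 = atanh(0.54) = 0.604156
SE = √(1/(n1−3) + 1/(n2−3)) = √(1/100 + 1/75) = √(0.0100000 + 0.0133333) = √0.0233333 = 0.152752
z = (z1 − z2)/SE = (-0.435611 − 0.604156) / 0.152752 = -1.039767 / 0.152752 = -6.807

-6.807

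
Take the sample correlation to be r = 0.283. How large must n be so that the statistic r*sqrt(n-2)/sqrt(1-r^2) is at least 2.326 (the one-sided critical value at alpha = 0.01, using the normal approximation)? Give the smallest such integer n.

65

Need r·√(n−2)/√(1−r²) ≥ 2.326
√(n−2) ≥ 2.326·√(1−0.080089) / 0.283 = 2.326·0.959120 / 0.283 = 7.8831
n−2 ≥ 62.1433  ⇒  n ≥ 64.1433
Smallest integer n = 65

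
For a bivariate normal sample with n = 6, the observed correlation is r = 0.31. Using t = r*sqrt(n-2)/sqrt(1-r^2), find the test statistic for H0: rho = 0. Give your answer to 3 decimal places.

t = r·√(n−2) / √(1−r²) with r = 0.31, n = 6
  = 0.31·√4 / √(1 − 0.0961)
  = 0.31·2.000000 / 0.950737
  = 0.620000 / 0.950737 = 0.652

0.652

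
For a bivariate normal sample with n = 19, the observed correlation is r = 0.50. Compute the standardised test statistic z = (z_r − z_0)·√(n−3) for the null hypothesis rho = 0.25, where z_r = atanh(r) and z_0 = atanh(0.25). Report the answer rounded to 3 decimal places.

Fisher z: atanh(0.50) = 0.549306, atanh(0.25) = 0.255413
z = (z_r − z_0)·√(n−3) = (0.549306 − 0.255413)·√16 = 0.293893 · 4.000000 = 1.176

1.176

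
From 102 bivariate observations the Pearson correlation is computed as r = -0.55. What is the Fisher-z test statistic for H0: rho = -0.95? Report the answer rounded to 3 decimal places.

Fisher z: atanh(-0.55) = -0.618381, atanh(-0.95) = -1.831781
z = (z_r − z_0)·√(n−3) = (-0.618381 − (-1.831781))·√99 = 1.213400 · 9.949874 = 12.073

12.073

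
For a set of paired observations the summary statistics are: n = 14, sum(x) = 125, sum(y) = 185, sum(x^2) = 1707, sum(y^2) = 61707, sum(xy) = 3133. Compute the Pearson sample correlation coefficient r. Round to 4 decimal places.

S_xy = nΣxy − ΣxΣy = 14·3133 − 125·185 = 43862 − 23125 = 20737
S_xx = nΣx² − (Σx)² = 14·1707 − 125² = 23898 − 15625 = 8273
S_yy = nΣy² − (Σy)² = 14·61707 − 185² = 863898 − 34225 = 829673
r = S_xy / √(S_xx·S_yy) = 20737 / √(8273·829673) = 20737 / √6863884729 = 20737 / 82848.5650 = 0.2503

0.2503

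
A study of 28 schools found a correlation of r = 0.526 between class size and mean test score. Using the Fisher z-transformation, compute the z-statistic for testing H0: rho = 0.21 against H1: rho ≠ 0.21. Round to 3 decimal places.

1.857

Fisher z: atanh(0.526) = 0.584599, atanh(0.21) = 0.213171
z = (z_r − z_0)·√(n−3) = (0.584599 − 0.213171)·√25 = 0.371428 · 5.000000 = 1.857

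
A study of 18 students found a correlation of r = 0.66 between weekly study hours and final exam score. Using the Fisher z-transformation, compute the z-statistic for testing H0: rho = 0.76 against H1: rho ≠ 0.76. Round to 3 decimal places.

Fisher z: atanh(0.66) = 0.792814, atanh(0.76) = 0.996215
z = (z_r − z_0)·√(n−3) = (0.792814 − 0.996215)·√15 = -0.203401 · 3.872983 = -0.788

-0.788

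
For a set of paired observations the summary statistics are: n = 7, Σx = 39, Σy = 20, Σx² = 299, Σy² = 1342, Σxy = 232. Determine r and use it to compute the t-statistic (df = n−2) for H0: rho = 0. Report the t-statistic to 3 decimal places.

S_xy = nΣxy − ΣxΣy = 7·232 − 39·20 = 1624 − 780 = 844
S_xx = nΣx² − (Σx)² = 7·299 − 39² = 2093 − 1521 = 572
S_yy = nΣy² − (Σy)² = 7·1342 − 20² = 9394 − 400 = 8994
r = S_xy / √(S_xx·S_yy) = 844 / √(572·8994) = 844 / √5144568 = 844 / 2268.1640 = 0.3721
t = r·√(n−2)/√(1−r²) = 0.3721·√5 / √(1−0.138458) = 0.832041 / 0.928193 = 0.896

0.896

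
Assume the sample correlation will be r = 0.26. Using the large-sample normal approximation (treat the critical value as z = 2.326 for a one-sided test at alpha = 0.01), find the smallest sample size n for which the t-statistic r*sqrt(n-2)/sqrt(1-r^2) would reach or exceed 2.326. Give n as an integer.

r√(n−2)/√(1−r²) ≥ 2.326  ⇔  n−2 ≥ (2.326)²·(1−r²)/r²
(1−r²)/r² = (1−0.0676)/0.0676 = 13.7929
n ≥ 2 + 5.410276·13.7929 = 2 + 74.6234 = 76.6234
⌈76.6234⌉ = 77

77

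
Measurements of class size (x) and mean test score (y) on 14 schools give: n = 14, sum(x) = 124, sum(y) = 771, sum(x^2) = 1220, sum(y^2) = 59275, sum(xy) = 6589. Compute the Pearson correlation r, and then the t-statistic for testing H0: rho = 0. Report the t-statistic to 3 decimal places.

S_xy = nΣxy − ΣxΣy = 14·6589 − 124·771 = 92246 − 95604 = -3358
S_xx = nΣx² − (Σx)² = 14·1220 − 124² = 17080 − 15376 = 1704
S_yy = nΣy² − (Σy)² = 14·59275 − 771² = 829850 − 594441 = 235409
r = S_xy / √(S_xx·S_yy) = -3358 / √(1704·235409) = -3358 / √401136936 = -3358 / 20028.4032 = -0.1677
t = r·√(n−2)/√(1−r²) = -0.1677·√12 / √(1−0.028123) = -0.580930 / 0.985838 = -0.589

-0.589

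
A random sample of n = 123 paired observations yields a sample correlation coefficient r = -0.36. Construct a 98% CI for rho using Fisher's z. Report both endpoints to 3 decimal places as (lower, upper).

Fisher z: z_r = atanh(r) = ½·ln((1+(-0.36))/(1−(-0.36))) = -0.376886
SE(z) = 1/√(n−3) = 1/√120 = 0.091287
98% ⇒ z* = 2.326; margin = 2.326·0.091287 = 0.212334
CI on z-scale: (-0.589220, -0.164552)
Back-transform: tanh(-0.589220) = -0.529334, tanh(-0.164552) = -0.163083

(-0.529, -0.163)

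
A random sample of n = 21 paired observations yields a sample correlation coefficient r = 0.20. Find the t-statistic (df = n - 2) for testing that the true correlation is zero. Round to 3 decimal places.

0.890

t = r·√(n−2) / √(1−r²) with r = 0.20, n = 21
  = 0.20·√19 / √(1 − 0.0400)
  = 0.20·4.358899 / 0.979796
  = 0.871780 / 0.979796 = 0.890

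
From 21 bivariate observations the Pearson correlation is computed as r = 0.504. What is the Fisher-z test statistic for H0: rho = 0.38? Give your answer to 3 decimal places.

0.656

Fisher z: atanh(0.504) = 0.554654, atanh(0.38) = 0.400060
z = (z_r − z_0)·√(n−3) = (0.554654 − 0.400060)·√18 = 0.154594 · 4.242641 = 0.656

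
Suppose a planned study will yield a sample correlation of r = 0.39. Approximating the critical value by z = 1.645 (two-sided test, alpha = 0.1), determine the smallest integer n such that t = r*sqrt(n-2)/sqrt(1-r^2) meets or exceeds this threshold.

18

Need r·√(n−2)/√(1−r²) ≥ 1.645
√(n−2) ≥ 1.645·√(1−0.1521) / 0.39 = 1.645·0.920815 / 0.39 = 3.8840
n−2 ≥ 15.0855  ⇒  n ≥ 17.0855
Smallest integer n = 18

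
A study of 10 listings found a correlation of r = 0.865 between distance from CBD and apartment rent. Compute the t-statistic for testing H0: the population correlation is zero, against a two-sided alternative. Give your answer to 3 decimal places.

1 − r² = 1 − 0.748225 = 0.251775;  √(1−r²) = 0.501772
√(n−2) = √8 = 2.828427
t = r·√(n−2)/√(1−r²) = 0.865 · 2.828427 / 0.501772 = 4.876

4.876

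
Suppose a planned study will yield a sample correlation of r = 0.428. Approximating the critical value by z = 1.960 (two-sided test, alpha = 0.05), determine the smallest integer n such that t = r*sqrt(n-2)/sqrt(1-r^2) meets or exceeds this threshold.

r√(n−2)/√(1−r²) ≥ 1.960  ⇔  n−2 ≥ (1.960)²·(1−r²)/r²
(1−r²)/r² = (1−0.183184)/0.183184 = 4.4590
n ≥ 2 + 3.8416·4.4590 = 2 + 17.1297 = 19.1297
⌈19.1297⌉ = 20

20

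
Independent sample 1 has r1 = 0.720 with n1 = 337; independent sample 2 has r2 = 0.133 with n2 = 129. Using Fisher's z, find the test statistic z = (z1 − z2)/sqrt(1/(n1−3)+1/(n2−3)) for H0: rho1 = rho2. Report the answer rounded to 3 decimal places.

7.402

z1 = atanh(0.720) = 0.907645,  z2 = atanh(0.133) = 0.133793
SE = √(1/(n1−3) + 1/(n2−3)) = √(1/334 + 1/126) = √(0.0029940 + 0.0079365) = √0.0109305 = 0.104549
z = (z1 − z2)/SE = (0.907645 − 0.133793) / 0.104549 = 0.773852 / 0.104549 = 7.402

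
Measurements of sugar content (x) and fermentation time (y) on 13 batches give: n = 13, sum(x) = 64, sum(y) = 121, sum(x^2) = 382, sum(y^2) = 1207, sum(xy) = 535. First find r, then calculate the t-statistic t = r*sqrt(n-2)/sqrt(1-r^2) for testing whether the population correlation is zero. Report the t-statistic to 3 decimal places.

-4.851

Numerator: nΣxy − (Σx)(Σy) = 13·535 − (64)(121) = -789
Denominator: √[(nΣx²−(Σx)²)(nΣy²−(Σy)²)]
  nΣx²−(Σx)² = 13·382 − 4096 = 870;  nΣy²−(Σy)² = 13·1207 − 14641 = 1050
  √(870·1050) = √913500 = 955.7719
r = -789 / 955.7719 = -0.8255
t = r·√(n−2)/√(1−r²) = -0.8255·√11 / √(1−0.681450) = -2.737874 / 0.564402 = -4.851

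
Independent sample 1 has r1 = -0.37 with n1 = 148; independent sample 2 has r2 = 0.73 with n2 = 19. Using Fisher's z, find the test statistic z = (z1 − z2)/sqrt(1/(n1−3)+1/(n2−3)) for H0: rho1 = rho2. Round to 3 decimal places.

-5.000

z1 = atanh(-0.37) = -0.388423,  z2 = atanh(0.73) = 0.928727
SE = √(1/(n1−3) + 1/(n2−3)) = √(1/145 + 1/16) = √(0.0068966 + 0.0625000) = √0.0693966 = 0.263432
z = (z1 − z2)/SE = (-0.388423 − 0.928727) / 0.263432 = -1.317150 / 0.263432 = -5.000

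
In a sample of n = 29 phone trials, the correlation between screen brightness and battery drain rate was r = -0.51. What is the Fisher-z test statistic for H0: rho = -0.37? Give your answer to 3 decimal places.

Fisher z: atanh(-0.51) = -0.562730, atanh(-0.37) = -0.388423
z = (z_r − z_0)·√(n−3) = (-0.562730 − (-0.388423))·√26 = -0.174307 · 5.099020 = -0.889

-0.889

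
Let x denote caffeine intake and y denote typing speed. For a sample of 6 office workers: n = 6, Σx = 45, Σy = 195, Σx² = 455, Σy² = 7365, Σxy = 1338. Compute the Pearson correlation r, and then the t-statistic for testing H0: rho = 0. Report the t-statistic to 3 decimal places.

Numerator: nΣxy − (Σx)(Σy) = 6·1338 − (45)(195) = -747
Denominator: √[(nΣx²−(Σx)²)(nΣy²−(Σy)²)]
  nΣx²−(Σx)² = 6·455 − 2025 = 705;  nΣy²−(Σy)² = 6·7365 − 38025 = 6165
  √(705·6165) = √4346325 = 2084.7842
r = -747 / 2084.7842 = -0.3583
t = r·√(n−2)/√(1−r²) = -0.3583·√4 / √(1−0.128379) = -0.716600 / 0.933606 = -0.768

-0.768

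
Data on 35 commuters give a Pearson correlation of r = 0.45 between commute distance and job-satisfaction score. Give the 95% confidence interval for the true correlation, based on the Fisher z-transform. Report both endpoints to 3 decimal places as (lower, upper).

(0.137, 0.681)

z_r = atanh(0.45) = 0.484700;  SE = 1/√(n−3) = 1/√32 = 0.176777
z-limits: 0.484700 ± 1.960·0.176777 = 0.484700 ± 0.346483 = [0.138217, 0.831183]
ρ-limits: (tanh 0.138217, tanh 0.831183) = (0.137, 0.681)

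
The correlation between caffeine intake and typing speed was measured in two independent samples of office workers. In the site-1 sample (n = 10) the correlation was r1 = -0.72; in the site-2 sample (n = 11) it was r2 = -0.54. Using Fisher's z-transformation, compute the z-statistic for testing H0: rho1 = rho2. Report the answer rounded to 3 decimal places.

-0.586

z1 = atanh(-0.72) = -0.907645,  z2 = atanh(-0.54) = -0.604156
SE = √(1/(n1−3) + 1/(n2−3)) = √(1/7 + 1/8) = √(0.1428571 + 0.1250000) = √0.2678571 = 0.517549
z = (z1 − z2)/SE = (-0.907645 − (-0.604156)) / 0.517549 = -0.303489 / 0.517549 = -0.586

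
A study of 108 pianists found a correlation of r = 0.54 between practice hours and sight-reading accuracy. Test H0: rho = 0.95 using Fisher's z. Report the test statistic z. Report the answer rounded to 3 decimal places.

-12.579

Fisher z: atanh(0.54) = 0.604156, atanh(0.95) = 1.831781
z = (z_r − z_0)·√(n−3) = (0.604156 − 1.831781)·√105 = -1.227625 · 10.246951 = -12.579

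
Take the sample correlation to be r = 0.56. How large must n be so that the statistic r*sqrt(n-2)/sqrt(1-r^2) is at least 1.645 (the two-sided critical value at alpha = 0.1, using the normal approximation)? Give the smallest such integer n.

8

Need r·√(n−2)/√(1−r²) ≥ 1.645
√(n−2) ≥ 1.645·√(1−0.3136) / 0.56 = 1.645·0.828493 / 0.56 = 2.4337
n−2 ≥ 5.9229  ⇒  n ≥ 7.9229
Smallest integer n = 8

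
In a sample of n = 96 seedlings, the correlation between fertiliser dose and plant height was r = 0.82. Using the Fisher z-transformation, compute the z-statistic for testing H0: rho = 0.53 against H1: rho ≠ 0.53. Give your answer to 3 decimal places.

z_r = atanh(0.82) = 1.156817,  z_0 = atanh(0.53) = 0.590145
SE = 1/√(n−3) = 1/√93 = 0.103695
z = (z_r − z_0)/SE = (1.156817 − 0.590145) / 0.103695 = 0.566672 / 0.103695 = 5.465

5.465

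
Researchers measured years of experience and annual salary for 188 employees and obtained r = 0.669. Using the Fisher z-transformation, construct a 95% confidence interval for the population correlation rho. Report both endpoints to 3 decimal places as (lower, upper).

Fisher z: z_r = atanh(r) = ½·ln((1+0.669)/(1−0.669)) = 0.808931
SE(z) = 1/√(n−3) = 1/√185 = 0.073521
95% ⇒ z* = 1.960; margin = 1.960·0.073521 = 0.144101
CI on z-scale: (0.664830, 0.953032)
Back-transform: tanh(0.664830) = 0.581569, tanh(0.953032) = 0.741153

(0.582, 0.741)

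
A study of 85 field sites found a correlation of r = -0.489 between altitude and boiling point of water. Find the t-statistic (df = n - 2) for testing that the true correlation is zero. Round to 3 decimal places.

1 − r² = 1 − 0.239121 = 0.760879;  √(1−r²) = 0.872284
√(n−2) = √83 = 9.110434
t = r·√(n−2)/√(1−r²) = -0.489 · 9.110434 / 0.872284 = -5.107

-5.107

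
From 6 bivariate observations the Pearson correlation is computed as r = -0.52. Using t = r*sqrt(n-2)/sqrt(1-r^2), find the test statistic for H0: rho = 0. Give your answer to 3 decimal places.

-1.218

1 − r² = 1 − 0.2704 = 0.7296;  √(1−r²) = 0.854166
√(n−2) = √4 = 2.000000
t = r·√(n−2)/√(1−r²) = -0.52 · 2.000000 / 0.854166 = -1.218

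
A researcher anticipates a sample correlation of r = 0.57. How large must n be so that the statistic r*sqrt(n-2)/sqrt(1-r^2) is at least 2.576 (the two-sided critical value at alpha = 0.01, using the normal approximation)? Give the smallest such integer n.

Need r·√(n−2)/√(1−r²) ≥ 2.576
√(n−2) ≥ 2.576·√(1−0.3249) / 0.57 = 2.576·0.821645 / 0.57 = 3.7133
n−2 ≥ 13.7886  ⇒  n ≥ 15.7886
Smallest integer n = 16

16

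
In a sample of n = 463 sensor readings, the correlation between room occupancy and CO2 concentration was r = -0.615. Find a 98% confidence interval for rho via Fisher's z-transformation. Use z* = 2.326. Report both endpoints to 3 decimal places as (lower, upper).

(-0.678, -0.543)

z_r = atanh(-0.615) = -0.716923;  SE = 1/√(n−3) = 1/√460 = 0.046625
z-limits: -0.716923 ± 2.326·0.046625 = -0.716923 ± 0.108450 = [-0.825373, -0.608473]
ρ-limits: (tanh -0.825373, tanh -0.608473) = (-0.678, -0.543)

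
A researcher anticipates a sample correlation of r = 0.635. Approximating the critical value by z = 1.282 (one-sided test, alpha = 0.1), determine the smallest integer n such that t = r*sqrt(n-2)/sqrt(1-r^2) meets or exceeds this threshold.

Need r·√(n−2)/√(1−r²) ≥ 1.282
√(n−2) ≥ 1.282·√(1−0.403225) / 0.635 = 1.282·0.772512 / 0.635 = 1.5596
n−2 ≥ 2.4324  ⇒  n ≥ 4.4324
Smallest integer n = 5

5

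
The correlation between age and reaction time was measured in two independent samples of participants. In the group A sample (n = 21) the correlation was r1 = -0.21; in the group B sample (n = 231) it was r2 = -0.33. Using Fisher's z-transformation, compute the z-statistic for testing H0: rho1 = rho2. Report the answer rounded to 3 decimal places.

0.530

Fisher z-transforms: z1 = atanh(-0.21) = -0.213171, z2 = atanh(-0.33) = -0.342828; difference d = 0.129657
Var(d) = 1/18 + 1/228 = 0.0555556 + 0.0043860 = 0.0599416
z = d/√Var(d) = 0.129657 / √0.0599416 = 0.129657 / 0.244830 = 0.530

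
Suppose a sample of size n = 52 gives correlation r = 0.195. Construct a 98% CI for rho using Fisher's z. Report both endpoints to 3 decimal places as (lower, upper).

(-0.134, 0.485)

Fisher z: z_r = atanh(r) = ½·ln((1+0.195)/(1−0.195)) = 0.197530
SE(z) = 1/√(n−3) = 1/√49 = 0.142857
98% ⇒ z* = 2.326; margin = 2.326·0.142857 = 0.332285
CI on z-scale: (-0.134755, 0.529815)
Back-transform: tanh(-0.134755) = -0.133945, tanh(0.529815) = 0.485240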